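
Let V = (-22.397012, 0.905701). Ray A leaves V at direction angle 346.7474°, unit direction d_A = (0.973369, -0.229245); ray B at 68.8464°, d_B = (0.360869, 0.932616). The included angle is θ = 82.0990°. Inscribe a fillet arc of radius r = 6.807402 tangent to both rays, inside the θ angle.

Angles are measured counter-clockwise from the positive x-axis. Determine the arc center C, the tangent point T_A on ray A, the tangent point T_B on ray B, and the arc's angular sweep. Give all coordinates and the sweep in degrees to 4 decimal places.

bisector direction at 27.7969° = (0.884606,0.466339)
center distance |VC| = r/sin(θ/2) = 6.807402/sin(41.0495°) = 10.365905
C = V + |VC|·bis = (-13.2273,5.7397)
T_A = V + ((C−V)·d_A)·d_A = V + 7.8174·d_A = (-14.7878,-0.8864)
T_B = V + ((C−V)·d_B)·d_B = V + 7.8174·d_B = (-19.5760,8.1963)
sweep = 180° − θ = 97.9010°

center=(-13.2273,5.7397) T_A=(-14.7878,-0.8864) T_B=(-19.5760,8.1963) sweep=97.9010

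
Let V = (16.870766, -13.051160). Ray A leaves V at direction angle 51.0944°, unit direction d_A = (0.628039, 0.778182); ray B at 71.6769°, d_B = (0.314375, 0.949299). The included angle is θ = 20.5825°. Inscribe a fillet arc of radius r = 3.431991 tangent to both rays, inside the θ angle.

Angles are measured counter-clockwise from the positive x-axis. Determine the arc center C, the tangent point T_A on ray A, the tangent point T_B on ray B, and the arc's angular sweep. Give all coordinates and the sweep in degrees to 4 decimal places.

center=(26.0709,3.8130) T_A=(28.7416,1.6576) T_B=(22.8129,4.8919) sweep=159.4175

bisector direction at 61.3856° = (0.478912,0.877863)
center distance |VC| = r/sin(θ/2) = 3.431991/sin(10.2912°) = 19.210486
C = V + |VC|·bis = (26.0709,3.8130)
T_A = V + ((C−V)·d_A)·d_A = V + 18.9014·d_A = (28.7416,1.6576)
T_B = V + ((C−V)·d_B)·d_B = V + 18.9014·d_B = (22.8129,4.8919)
sweep = 180° − θ = 159.4175°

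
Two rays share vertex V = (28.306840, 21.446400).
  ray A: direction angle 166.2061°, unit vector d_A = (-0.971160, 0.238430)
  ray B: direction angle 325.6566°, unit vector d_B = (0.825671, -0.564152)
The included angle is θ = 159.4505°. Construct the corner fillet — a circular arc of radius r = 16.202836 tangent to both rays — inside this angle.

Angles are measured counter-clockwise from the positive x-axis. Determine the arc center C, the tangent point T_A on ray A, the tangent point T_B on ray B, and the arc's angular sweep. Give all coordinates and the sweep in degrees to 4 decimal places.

bisector direction at 245.9314° = (-0.407831,-0.913057)
center distance |VC| = r/sin(θ/2) = 16.202836/sin(79.7253°) = 16.466904
C = V + |VC|·bis = (21.5911,6.4112)
T_A = V + ((C−V)·d_A)·d_A = V + 2.9372·d_A = (25.4544,22.1467)
T_B = V + ((C−V)·d_B)·d_B = V + 2.9372·d_B = (30.7320,19.7894)
sweep = 180° − θ = 20.5495°

center=(21.5911,6.4112) T_A=(25.4544,22.1467) T_B=(30.7320,19.7894) sweep=20.5495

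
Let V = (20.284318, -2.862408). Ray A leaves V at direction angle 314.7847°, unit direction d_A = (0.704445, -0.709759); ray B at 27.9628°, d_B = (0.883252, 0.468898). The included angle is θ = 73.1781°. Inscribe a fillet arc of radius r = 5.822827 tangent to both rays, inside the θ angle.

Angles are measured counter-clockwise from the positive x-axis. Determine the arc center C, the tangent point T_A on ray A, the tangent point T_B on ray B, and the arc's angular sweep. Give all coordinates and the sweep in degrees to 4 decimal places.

bisector direction at 351.3737° = (0.988688,-0.149988)
center distance |VC| = r/sin(θ/2) = 5.822827/sin(36.5891°) = 9.768673
C = V + |VC|·bis = (29.9425,-4.3276)
T_A = V + ((C−V)·d_A)·d_A = V + 7.8436·d_A = (25.8097,-8.4295)
T_B = V + ((C−V)·d_B)·d_B = V + 7.8436·d_B = (27.2122,0.8154)
sweep = 180° − θ = 106.8219°

center=(29.9425,-4.3276) T_A=(25.8097,-8.4295) T_B=(27.2122,0.8154) sweep=106.8219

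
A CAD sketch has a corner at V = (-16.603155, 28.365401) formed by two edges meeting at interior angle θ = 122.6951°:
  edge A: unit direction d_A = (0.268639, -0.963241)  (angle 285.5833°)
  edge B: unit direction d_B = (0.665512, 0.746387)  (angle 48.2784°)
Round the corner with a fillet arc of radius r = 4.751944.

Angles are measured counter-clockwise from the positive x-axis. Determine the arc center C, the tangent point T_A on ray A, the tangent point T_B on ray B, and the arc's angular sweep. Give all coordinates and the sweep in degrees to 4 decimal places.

bisector direction at 346.9309° = (0.974098,-0.226127)
center distance |VC| = r/sin(θ/2) = 4.751944/sin(61.3475°) = 5.415047
C = V + |VC|·bis = (-11.3284,27.1409)
T_A = V + ((C−V)·d_A)·d_A = V + 2.5965·d_A = (-15.9056,25.8644)
T_B = V + ((C−V)·d_B)·d_B = V + 2.5965·d_B = (-14.8752,30.3034)
sweep = 180° − θ = 57.3049°

center=(-11.3284,27.1409) T_A=(-15.9056,25.8644) T_B=(-14.8752,30.3034) sweep=57.3049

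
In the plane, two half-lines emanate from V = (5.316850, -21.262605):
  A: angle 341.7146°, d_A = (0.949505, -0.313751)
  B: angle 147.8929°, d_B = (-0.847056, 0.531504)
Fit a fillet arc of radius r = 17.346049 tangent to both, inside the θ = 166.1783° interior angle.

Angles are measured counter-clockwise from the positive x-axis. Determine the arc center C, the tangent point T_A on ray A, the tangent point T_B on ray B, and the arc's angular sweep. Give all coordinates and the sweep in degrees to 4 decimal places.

center=(12.7555,-5.4521) T_A=(7.3131,-21.9222) T_B=(3.5360,-20.1452) sweep=13.8217

bisector direction at 64.8038° = (0.425720,0.904855)
center distance |VC| = r/sin(θ/2) = 17.346049/sin(83.0892°) = 17.472998
C = V + |VC|·bis = (12.7555,-5.4521)
T_A = V + ((C−V)·d_A)·d_A = V + 2.1024·d_A = (7.3131,-21.9222)
T_B = V + ((C−V)·d_B)·d_B = V + 2.1024·d_B = (3.5360,-20.1452)
sweep = 180° − θ = 13.8217°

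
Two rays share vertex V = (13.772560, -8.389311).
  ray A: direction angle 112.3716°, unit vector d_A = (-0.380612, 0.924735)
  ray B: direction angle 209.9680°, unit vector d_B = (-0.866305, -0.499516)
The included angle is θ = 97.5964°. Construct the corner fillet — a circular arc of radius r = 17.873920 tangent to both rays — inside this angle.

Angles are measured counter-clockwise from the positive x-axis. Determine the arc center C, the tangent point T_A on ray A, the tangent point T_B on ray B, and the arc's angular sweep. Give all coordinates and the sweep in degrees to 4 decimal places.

center=(-8.7121,-0.7217) T_A=(7.8166,6.0813) T_B=(0.2163,-16.2060) sweep=82.4036

bisector direction at 161.1698° = (-0.946479,0.322765)
center distance |VC| = r/sin(θ/2) = 17.873920/sin(48.7982°) = 23.756057
C = V + |VC|·bis = (-8.7121,-0.7217)
T_A = V + ((C−V)·d_A)·d_A = V + 15.6484·d_A = (7.8166,6.0813)
T_B = V + ((C−V)·d_B)·d_B = V + 15.6484·d_B = (0.2163,-16.2060)
sweep = 180° − θ = 82.4036°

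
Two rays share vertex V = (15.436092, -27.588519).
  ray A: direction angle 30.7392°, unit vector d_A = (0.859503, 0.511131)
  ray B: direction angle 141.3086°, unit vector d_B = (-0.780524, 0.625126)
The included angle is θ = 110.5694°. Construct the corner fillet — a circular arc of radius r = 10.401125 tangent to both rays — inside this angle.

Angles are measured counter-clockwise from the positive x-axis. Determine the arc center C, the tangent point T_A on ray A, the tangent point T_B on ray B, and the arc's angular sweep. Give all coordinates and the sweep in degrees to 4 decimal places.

center=(16.3135,-14.9654) T_A=(21.6298,-23.9052) T_B=(9.8115,-23.0837) sweep=69.4306

bisector direction at 86.0239° = (0.069340,0.997593)
center distance |VC| = r/sin(θ/2) = 10.401125/sin(55.2847°) = 12.653560
C = V + |VC|·bis = (16.3135,-14.9654)
T_A = V + ((C−V)·d_A)·d_A = V + 7.2062·d_A = (21.6298,-23.9052)
T_B = V + ((C−V)·d_B)·d_B = V + 7.2062·d_B = (9.8115,-23.0837)
sweep = 180° − θ = 69.4306°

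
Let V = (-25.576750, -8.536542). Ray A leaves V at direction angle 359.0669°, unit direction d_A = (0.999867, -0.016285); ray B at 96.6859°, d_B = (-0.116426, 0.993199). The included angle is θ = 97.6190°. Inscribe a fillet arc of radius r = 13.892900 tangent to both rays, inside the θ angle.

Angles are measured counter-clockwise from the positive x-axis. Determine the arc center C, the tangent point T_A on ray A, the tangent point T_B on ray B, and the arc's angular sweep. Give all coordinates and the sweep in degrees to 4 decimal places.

bisector direction at 47.8764° = (0.670732,0.741700)
center distance |VC| = r/sin(θ/2) = 13.892900/sin(48.8095°) = 18.461734
C = V + |VC|·bis = (-13.1939,5.1565)
T_A = V + ((C−V)·d_A)·d_A = V + 12.1582·d_A = (-13.4201,-8.7345)
T_B = V + ((C−V)·d_B)·d_B = V + 12.1582·d_B = (-26.9923,3.5390)
sweep = 180° − θ = 82.3810°

center=(-13.1939,5.1565) T_A=(-13.4201,-8.7345) T_B=(-26.9923,3.5390) sweep=82.3810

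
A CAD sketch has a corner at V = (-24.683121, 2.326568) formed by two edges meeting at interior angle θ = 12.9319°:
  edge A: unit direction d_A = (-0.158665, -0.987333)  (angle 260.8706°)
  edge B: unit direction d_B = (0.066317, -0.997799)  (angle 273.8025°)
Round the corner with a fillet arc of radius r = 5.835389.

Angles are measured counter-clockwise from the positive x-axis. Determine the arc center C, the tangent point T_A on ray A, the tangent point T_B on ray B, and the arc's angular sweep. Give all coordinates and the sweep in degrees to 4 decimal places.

center=(-27.0911,-49.4357) T_A=(-32.8525,-48.5098) T_B=(-21.2685,-49.0487) sweep=167.0681

bisector direction at 267.3366° = (-0.046469,-0.998920)
center distance |VC| = r/sin(θ/2) = 5.835389/sin(6.4660°) = 51.818201
C = V + |VC|·bis = (-27.0911,-49.4357)
T_A = V + ((C−V)·d_A)·d_A = V + 51.4886·d_A = (-32.8525,-48.5098)
T_B = V + ((C−V)·d_B)·d_B = V + 51.4886·d_B = (-21.2685,-49.0487)
sweep = 180° − θ = 167.0681°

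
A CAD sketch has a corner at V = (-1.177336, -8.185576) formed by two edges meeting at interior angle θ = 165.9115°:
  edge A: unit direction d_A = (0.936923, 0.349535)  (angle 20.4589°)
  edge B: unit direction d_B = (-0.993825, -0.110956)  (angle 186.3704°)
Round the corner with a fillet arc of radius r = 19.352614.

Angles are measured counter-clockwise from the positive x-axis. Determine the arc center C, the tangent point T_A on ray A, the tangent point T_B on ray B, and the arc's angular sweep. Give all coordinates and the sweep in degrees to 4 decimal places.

bisector direction at 103.4146° = (-0.231997,0.972717)
center distance |VC| = r/sin(θ/2) = 19.352614/sin(82.9557°) = 19.499804
C = V + |VC|·bis = (-5.7012,10.7822)
T_A = V + ((C−V)·d_A)·d_A = V + 2.3914·d_A = (1.0632,-7.3497)
T_B = V + ((C−V)·d_B)·d_B = V + 2.3914·d_B = (-3.5539,-8.4509)
sweep = 180° − θ = 14.0885°

center=(-5.7012,10.7822) T_A=(1.0632,-7.3497) T_B=(-3.5539,-8.4509) sweep=14.0885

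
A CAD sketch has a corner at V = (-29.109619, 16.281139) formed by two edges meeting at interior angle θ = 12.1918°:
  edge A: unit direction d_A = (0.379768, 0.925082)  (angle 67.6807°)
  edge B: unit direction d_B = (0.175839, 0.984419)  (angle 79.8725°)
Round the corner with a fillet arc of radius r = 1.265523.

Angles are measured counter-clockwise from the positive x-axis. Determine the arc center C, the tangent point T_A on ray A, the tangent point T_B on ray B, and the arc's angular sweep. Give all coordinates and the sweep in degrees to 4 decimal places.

center=(-25.7802,27.7238) T_A=(-24.6094,27.2432) T_B=(-27.0260,27.9463) sweep=167.8082

bisector direction at 73.7766° = (0.279383,0.960180)
center distance |VC| = r/sin(θ/2) = 1.265523/sin(6.0959°) = 11.917207
C = V + |VC|·bis = (-25.7802,27.7238)
T_A = V + ((C−V)·d_A)·d_A = V + 11.8498·d_A = (-24.6094,27.2432)
T_B = V + ((C−V)·d_B)·d_B = V + 11.8498·d_B = (-27.0260,27.9463)
sweep = 180° − θ = 167.8082°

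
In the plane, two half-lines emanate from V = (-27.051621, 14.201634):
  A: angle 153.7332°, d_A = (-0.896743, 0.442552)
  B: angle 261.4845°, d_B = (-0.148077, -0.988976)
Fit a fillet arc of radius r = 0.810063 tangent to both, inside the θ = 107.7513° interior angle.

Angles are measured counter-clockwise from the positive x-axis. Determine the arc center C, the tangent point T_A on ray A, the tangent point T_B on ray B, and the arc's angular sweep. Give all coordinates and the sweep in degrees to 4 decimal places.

center=(-27.9403,13.7369) T_A=(-27.5818,14.4633) T_B=(-27.1392,13.6169) sweep=72.2487

bisector direction at 207.6089° = (-0.886132,-0.463433)
center distance |VC| = r/sin(θ/2) = 0.810063/sin(53.8757°) = 1.002877
C = V + |VC|·bis = (-27.9403,13.7369)
T_A = V + ((C−V)·d_A)·d_A = V + 0.5912·d_A = (-27.5818,14.4633)
T_B = V + ((C−V)·d_B)·d_B = V + 0.5912·d_B = (-27.1392,13.6169)
sweep = 180° − θ = 72.2487°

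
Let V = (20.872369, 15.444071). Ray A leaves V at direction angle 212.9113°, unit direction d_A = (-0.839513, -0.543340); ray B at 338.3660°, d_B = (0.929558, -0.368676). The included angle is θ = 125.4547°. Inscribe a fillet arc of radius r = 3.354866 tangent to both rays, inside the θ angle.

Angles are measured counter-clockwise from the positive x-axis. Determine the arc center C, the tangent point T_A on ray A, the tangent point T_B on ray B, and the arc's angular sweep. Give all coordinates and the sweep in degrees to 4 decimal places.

bisector direction at 275.6386° = (0.098254,-0.995161)
center distance |VC| = r/sin(θ/2) = 3.354866/sin(62.7274°) = 3.774449
C = V + |VC|·bis = (21.2432,11.6879)
T_A = V + ((C−V)·d_A)·d_A = V + 1.7295·d_A = (19.4204,14.5043)
T_B = V + ((C−V)·d_B)·d_B = V + 1.7295·d_B = (22.4801,14.8064)
sweep = 180° − θ = 54.5453°

center=(21.2432,11.6879) T_A=(19.4204,14.5043) T_B=(22.4801,14.8064) sweep=54.5453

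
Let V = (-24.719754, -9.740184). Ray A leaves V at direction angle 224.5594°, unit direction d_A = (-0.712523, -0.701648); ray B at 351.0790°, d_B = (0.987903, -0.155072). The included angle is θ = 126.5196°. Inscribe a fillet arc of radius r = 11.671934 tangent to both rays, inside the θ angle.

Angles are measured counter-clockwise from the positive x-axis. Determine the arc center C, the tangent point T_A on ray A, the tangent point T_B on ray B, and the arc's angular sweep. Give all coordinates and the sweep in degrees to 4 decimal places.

center=(-20.7203,-22.1828) T_A=(-28.9098,-13.8663) T_B=(-18.9103,-10.6521) sweep=53.4804

bisector direction at 287.8192° = (0.306014,-0.952027)
center distance |VC| = r/sin(θ/2) = 11.671934/sin(63.2598°) = 13.069656
C = V + |VC|·bis = (-20.7203,-22.1828)
T_A = V + ((C−V)·d_A)·d_A = V + 5.8806·d_A = (-28.9098,-13.8663)
T_B = V + ((C−V)·d_B)·d_B = V + 5.8806·d_B = (-18.9103,-10.6521)
sweep = 180° − θ = 53.4804°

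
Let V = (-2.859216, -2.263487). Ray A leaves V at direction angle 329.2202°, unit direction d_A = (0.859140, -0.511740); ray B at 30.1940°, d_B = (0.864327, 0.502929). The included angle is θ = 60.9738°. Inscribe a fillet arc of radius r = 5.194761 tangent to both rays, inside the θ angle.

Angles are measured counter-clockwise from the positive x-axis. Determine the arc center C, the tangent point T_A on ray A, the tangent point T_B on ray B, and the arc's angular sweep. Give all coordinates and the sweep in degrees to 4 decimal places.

center=(7.3798,-2.3158) T_A=(4.7215,-6.7789) T_B=(4.7672,2.1741) sweep=119.0262

bisector direction at 359.7071° = (0.999987,-0.005112)
center distance |VC| = r/sin(θ/2) = 5.194761/sin(30.4869°) = 10.239183
C = V + |VC|·bis = (7.3798,-2.3158)
T_A = V + ((C−V)·d_A)·d_A = V + 8.8236·d_A = (4.7215,-6.7789)
T_B = V + ((C−V)·d_B)·d_B = V + 8.8236·d_B = (4.7672,2.1741)
sweep = 180° − θ = 119.0262°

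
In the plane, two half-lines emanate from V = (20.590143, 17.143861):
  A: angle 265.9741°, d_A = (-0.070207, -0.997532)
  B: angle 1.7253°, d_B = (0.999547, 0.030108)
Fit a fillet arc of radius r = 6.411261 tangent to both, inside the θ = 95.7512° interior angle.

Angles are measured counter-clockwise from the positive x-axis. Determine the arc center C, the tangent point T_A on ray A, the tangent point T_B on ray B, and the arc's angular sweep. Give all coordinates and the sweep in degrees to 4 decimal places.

bisector direction at 313.8497° = (0.692769,-0.721160)
center distance |VC| = r/sin(θ/2) = 6.411261/sin(47.8756°) = 8.644122
C = V + |VC|·bis = (26.5785,10.9101)
T_A = V + ((C−V)·d_A)·d_A = V + 5.7980·d_A = (20.1831,11.3602)
T_B = V + ((C−V)·d_B)·d_B = V + 5.7980·d_B = (26.3855,17.3184)
sweep = 180° − θ = 84.2488°

center=(26.5785,10.9101) T_A=(20.1831,11.3602) T_B=(26.3855,17.3184) sweep=84.2488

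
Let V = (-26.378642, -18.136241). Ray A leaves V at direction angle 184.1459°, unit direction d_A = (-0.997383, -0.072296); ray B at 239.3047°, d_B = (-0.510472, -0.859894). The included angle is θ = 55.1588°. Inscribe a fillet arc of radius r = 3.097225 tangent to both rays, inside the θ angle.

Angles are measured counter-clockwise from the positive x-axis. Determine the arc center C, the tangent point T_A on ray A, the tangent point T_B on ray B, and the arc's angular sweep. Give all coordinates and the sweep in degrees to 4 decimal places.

center=(-32.0688,-21.6541) T_A=(-32.2928,-18.5649) T_B=(-29.4056,-23.2351) sweep=124.8412

bisector direction at 211.7253° = (-0.850579,-0.525847)
center distance |VC| = r/sin(θ/2) = 3.097225/sin(27.5794°) = 6.689798
C = V + |VC|·bis = (-32.0688,-21.6541)
T_A = V + ((C−V)·d_A)·d_A = V + 5.9296·d_A = (-32.2928,-18.5649)
T_B = V + ((C−V)·d_B)·d_B = V + 5.9296·d_B = (-29.4056,-23.2351)
sweep = 180° − θ = 124.8412°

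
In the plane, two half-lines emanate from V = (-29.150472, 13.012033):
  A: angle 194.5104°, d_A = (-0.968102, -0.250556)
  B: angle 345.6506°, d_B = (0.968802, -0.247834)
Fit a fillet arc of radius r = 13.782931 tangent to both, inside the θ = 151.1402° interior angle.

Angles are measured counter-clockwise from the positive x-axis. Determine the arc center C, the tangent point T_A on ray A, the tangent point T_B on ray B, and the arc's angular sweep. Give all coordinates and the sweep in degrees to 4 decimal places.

center=(-29.1305,-1.2199) T_A=(-32.5839,12.1234) T_B=(-25.7146,12.1331) sweep=28.8598

bisector direction at 270.0805° = (0.001405,-0.999999)
center distance |VC| = r/sin(θ/2) = 13.782931/sin(75.5701°) = 14.231901
C = V + |VC|·bis = (-29.1305,-1.2199)
T_A = V + ((C−V)·d_A)·d_A = V + 3.5465·d_A = (-32.5839,12.1234)
T_B = V + ((C−V)·d_B)·d_B = V + 3.5465·d_B = (-25.7146,12.1331)
sweep = 180° − θ = 28.8598°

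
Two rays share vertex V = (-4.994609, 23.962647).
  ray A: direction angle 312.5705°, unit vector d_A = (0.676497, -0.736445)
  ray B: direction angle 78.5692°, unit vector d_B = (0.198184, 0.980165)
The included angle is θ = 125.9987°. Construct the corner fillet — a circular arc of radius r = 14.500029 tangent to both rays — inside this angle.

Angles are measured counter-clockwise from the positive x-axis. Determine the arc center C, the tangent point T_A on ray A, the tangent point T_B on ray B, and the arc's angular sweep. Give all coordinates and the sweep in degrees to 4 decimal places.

bisector direction at 15.5698° = (0.963304,0.268413)
center distance |VC| = r/sin(θ/2) = 14.500029/sin(62.9993°) = 16.273857
C = V + |VC|·bis = (10.6821,28.3308)
T_A = V + ((C−V)·d_A)·d_A = V + 7.3883·d_A = (0.0036,18.5215)
T_B = V + ((C−V)·d_B)·d_B = V + 7.3883·d_B = (-3.5304,31.2044)
sweep = 180° − θ = 54.0013°

center=(10.6821,28.3308) T_A=(0.0036,18.5215) T_B=(-3.5304,31.2044) sweep=54.0013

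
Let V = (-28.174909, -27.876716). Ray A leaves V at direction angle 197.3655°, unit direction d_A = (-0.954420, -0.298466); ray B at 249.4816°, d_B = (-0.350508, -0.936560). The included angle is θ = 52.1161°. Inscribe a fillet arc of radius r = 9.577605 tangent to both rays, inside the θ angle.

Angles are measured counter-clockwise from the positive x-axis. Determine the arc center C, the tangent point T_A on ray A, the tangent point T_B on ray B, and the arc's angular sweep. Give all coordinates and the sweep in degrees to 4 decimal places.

center=(-44.0102,-42.8637) T_A=(-46.8688,-33.7227) T_B=(-35.0402,-46.2207) sweep=127.8839

bisector direction at 223.4236° = (-0.726292,-0.687386)
center distance |VC| = r/sin(θ/2) = 9.577605/sin(26.0581°) = 21.802885
C = V + |VC|·bis = (-44.0102,-42.8637)
T_A = V + ((C−V)·d_A)·d_A = V + 19.5866·d_A = (-46.8688,-33.7227)
T_B = V + ((C−V)·d_B)·d_B = V + 19.5866·d_B = (-35.0402,-46.2207)
sweep = 180° − θ = 127.8839°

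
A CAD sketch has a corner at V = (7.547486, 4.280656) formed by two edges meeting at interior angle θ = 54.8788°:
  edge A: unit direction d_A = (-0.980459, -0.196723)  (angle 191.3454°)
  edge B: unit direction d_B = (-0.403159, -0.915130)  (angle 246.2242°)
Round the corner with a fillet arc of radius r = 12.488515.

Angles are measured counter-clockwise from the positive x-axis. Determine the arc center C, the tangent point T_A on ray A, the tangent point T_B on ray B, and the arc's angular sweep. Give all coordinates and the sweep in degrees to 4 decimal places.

bisector direction at 218.7848° = (-0.779504,-0.626397)
center distance |VC| = r/sin(θ/2) = 12.488515/sin(27.4394°) = 27.101213
C = V + |VC|·bis = (-13.5780,-12.6955)
T_A = V + ((C−V)·d_A)·d_A = V + 24.0523·d_A = (-16.0348,-0.4510)
T_B = V + ((C−V)·d_B)·d_B = V + 24.0523·d_B = (-2.1494,-17.7303)
sweep = 180° − θ = 125.1212°

center=(-13.5780,-12.6955) T_A=(-16.0348,-0.4510) T_B=(-2.1494,-17.7303) sweep=125.1212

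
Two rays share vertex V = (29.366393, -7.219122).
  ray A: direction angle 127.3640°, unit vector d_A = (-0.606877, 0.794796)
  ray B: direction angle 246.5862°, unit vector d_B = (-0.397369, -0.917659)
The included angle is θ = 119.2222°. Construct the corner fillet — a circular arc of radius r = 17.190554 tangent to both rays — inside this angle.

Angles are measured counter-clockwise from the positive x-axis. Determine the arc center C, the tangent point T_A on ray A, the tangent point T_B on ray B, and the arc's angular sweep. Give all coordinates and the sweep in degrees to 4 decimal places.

center=(9.5854,-9.6392) T_A=(23.2484,0.7933) T_B=(25.3605,-16.4702) sweep=60.7778

bisector direction at 186.9751° = (-0.992599,-0.121438)
center distance |VC| = r/sin(θ/2) = 17.190554/sin(59.6111°) = 19.928497
C = V + |VC|·bis = (9.5854,-9.6392)
T_A = V + ((C−V)·d_A)·d_A = V + 10.0812·d_A = (23.2484,0.7933)
T_B = V + ((C−V)·d_B)·d_B = V + 10.0812·d_B = (25.3605,-16.4702)
sweep = 180° − θ = 60.7778°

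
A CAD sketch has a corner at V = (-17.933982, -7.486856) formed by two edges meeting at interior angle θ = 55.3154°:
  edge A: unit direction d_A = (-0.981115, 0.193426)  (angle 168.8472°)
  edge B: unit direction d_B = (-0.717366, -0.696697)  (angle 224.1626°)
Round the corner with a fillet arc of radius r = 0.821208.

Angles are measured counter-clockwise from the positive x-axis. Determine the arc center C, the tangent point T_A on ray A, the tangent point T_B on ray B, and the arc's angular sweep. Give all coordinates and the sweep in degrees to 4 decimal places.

bisector direction at 196.5049° = (-0.958795,-0.284097)
center distance |VC| = r/sin(θ/2) = 0.821208/sin(27.6577°) = 1.769127
C = V + |VC|·bis = (-19.6302,-7.9895)
T_A = V + ((C−V)·d_A)·d_A = V + 1.5670·d_A = (-19.4714,-7.1838)
T_B = V + ((C−V)·d_B)·d_B = V + 1.5670·d_B = (-19.0581,-8.5786)
sweep = 180° − θ = 124.6846°

center=(-19.6302,-7.9895) T_A=(-19.4714,-7.1838) T_B=(-19.0581,-8.5786) sweep=124.6846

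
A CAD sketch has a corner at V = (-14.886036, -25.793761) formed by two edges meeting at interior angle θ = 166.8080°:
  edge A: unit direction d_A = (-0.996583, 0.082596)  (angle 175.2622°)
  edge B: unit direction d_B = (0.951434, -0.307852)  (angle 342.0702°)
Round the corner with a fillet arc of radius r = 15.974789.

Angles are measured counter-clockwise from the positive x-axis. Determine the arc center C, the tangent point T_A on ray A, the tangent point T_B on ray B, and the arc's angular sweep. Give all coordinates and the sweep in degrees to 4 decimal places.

bisector direction at 258.6662° = (-0.196525,-0.980499)
center distance |VC| = r/sin(θ/2) = 15.974789/sin(83.4040°) = 16.081234
C = V + |VC|·bis = (-18.0464,-41.5614)
T_A = V + ((C−V)·d_A)·d_A = V + 1.8472·d_A = (-16.7269,-25.6412)
T_B = V + ((C−V)·d_B)·d_B = V + 1.8472·d_B = (-13.1285,-26.3624)
sweep = 180° − θ = 13.1920°

center=(-18.0464,-41.5614) T_A=(-16.7269,-25.6412) T_B=(-13.1285,-26.3624) sweep=13.1920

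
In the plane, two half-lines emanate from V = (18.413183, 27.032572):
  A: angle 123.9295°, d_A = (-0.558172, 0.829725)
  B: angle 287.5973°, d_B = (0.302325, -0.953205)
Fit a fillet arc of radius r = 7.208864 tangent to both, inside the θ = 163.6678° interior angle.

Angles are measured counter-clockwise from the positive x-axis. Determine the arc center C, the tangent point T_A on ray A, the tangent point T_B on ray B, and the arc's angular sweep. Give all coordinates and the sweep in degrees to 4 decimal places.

center=(11.8544,23.8671) T_A=(17.8358,27.8909) T_B=(18.7259,26.0465) sweep=16.3322

bisector direction at 205.7634° = (-0.900597,-0.434656)
center distance |VC| = r/sin(θ/2) = 7.208864/sin(81.8339°) = 7.282707
C = V + |VC|·bis = (11.8544,23.8671)
T_A = V + ((C−V)·d_A)·d_A = V + 1.0345·d_A = (17.8358,27.8909)
T_B = V + ((C−V)·d_B)·d_B = V + 1.0345·d_B = (18.7259,26.0465)
sweep = 180° − θ = 16.3322°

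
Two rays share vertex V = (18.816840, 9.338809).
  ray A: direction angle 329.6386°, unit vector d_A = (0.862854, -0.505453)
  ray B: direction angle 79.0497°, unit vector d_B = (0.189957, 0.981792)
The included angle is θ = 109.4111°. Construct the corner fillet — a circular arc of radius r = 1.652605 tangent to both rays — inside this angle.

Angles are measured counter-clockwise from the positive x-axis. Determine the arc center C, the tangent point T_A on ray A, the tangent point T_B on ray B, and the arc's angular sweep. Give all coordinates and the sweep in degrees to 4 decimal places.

center=(20.6616,10.1735) T_A=(19.8263,8.7475) T_B=(19.0391,10.4874) sweep=70.5889

bisector direction at 24.3442° = (0.911086,0.412217)
center distance |VC| = r/sin(θ/2) = 1.652605/sin(54.7056°) = 2.024771
C = V + |VC|·bis = (20.6616,10.1735)
T_A = V + ((C−V)·d_A)·d_A = V + 1.1699·d_A = (19.8263,8.7475)
T_B = V + ((C−V)·d_B)·d_B = V + 1.1699·d_B = (19.0391,10.4874)
sweep = 180° − θ = 70.5889°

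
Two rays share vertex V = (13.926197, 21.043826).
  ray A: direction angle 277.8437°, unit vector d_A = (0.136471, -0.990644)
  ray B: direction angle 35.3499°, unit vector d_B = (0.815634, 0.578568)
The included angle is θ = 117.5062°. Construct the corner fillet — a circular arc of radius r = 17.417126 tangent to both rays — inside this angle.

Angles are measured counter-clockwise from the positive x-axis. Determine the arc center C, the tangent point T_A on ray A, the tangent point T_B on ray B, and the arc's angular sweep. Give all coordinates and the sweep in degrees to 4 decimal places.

center=(32.6226,12.9520) T_A=(15.3684,10.5750) T_B=(22.5456,27.1580) sweep=62.4938

bisector direction at 336.5968° = (0.917732,-0.397199)
center distance |VC| = r/sin(θ/2) = 17.417126/sin(58.7531°) = 20.372339
C = V + |VC|·bis = (32.6226,12.9520)
T_A = V + ((C−V)·d_A)·d_A = V + 10.5677·d_A = (15.3684,10.5750)
T_B = V + ((C−V)·d_B)·d_B = V + 10.5677·d_B = (22.5456,27.1580)
sweep = 180° − θ = 62.4938°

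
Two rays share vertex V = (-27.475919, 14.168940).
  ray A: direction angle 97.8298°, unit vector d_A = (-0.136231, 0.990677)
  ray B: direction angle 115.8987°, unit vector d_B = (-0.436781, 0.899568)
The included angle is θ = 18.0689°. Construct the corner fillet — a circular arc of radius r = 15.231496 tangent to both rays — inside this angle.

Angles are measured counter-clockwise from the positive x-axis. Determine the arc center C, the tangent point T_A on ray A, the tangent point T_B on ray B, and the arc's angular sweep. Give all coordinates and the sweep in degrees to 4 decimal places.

bisector direction at 106.8642° = (-0.290105,0.956995)
center distance |VC| = r/sin(θ/2) = 15.231496/sin(9.0344°) = 96.998414
C = V + |VC|·bis = (-55.6157,106.9959)
T_A = V + ((C−V)·d_A)·d_A = V + 95.7951·d_A = (-40.5262,109.0709)
T_B = V + ((C−V)·d_B)·d_B = V + 95.7951·d_B = (-69.3174,100.3431)
sweep = 180° − θ = 161.9311°

center=(-55.6157,106.9959) T_A=(-40.5262,109.0709) T_B=(-69.3174,100.3431) sweep=161.9311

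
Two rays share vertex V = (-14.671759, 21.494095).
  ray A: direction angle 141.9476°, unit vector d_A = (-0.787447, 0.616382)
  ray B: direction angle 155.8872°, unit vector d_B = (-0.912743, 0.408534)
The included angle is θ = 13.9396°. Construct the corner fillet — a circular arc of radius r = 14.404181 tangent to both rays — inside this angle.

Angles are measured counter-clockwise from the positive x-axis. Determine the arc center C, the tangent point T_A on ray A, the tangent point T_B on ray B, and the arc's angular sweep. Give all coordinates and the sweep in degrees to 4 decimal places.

center=(-116.3320,82.7774) T_A=(-107.4536,94.1199) T_B=(-122.2166,69.6301) sweep=166.0604

bisector direction at 148.9174° = (-0.856424,0.516273)
center distance |VC| = r/sin(θ/2) = 14.404181/sin(6.9698°) = 118.703223
C = V + |VC|·bis = (-116.3320,82.7774)
T_A = V + ((C−V)·d_A)·d_A = V + 117.8260·d_A = (-107.4536,94.1199)
T_B = V + ((C−V)·d_B)·d_B = V + 117.8260·d_B = (-122.2166,69.6301)
sweep = 180° − θ = 166.0604°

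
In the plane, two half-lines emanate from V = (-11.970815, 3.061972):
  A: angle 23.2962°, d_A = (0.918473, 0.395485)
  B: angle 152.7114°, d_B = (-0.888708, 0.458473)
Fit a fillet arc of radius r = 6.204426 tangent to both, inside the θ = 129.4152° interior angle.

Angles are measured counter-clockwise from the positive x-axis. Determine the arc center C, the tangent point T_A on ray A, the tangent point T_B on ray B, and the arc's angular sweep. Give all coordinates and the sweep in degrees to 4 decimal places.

center=(-11.7318,9.9201) T_A=(-9.2780,4.2215) T_B=(-14.5763,4.4061) sweep=50.5848

bisector direction at 88.0038° = (0.034833,0.999393)
center distance |VC| = r/sin(θ/2) = 6.204426/sin(64.7076°) = 6.862246
C = V + |VC|·bis = (-11.7318,9.9201)
T_A = V + ((C−V)·d_A)·d_A = V + 2.9318·d_A = (-9.2780,4.2215)
T_B = V + ((C−V)·d_B)·d_B = V + 2.9318·d_B = (-14.5763,4.4061)
sweep = 180° − θ = 50.5848°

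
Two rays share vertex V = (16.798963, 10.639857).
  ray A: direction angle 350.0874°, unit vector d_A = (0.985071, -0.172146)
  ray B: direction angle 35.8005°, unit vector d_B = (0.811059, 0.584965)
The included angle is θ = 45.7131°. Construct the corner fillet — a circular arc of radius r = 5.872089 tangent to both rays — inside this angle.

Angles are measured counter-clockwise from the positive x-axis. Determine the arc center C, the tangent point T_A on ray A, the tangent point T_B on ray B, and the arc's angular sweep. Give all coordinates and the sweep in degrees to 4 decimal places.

center=(31.5325,14.0262) T_A=(30.5216,8.2418) T_B=(28.0975,18.7888) sweep=134.2869

bisector direction at 12.9440° = (0.974590,0.223998)
center distance |VC| = r/sin(θ/2) = 5.872089/sin(22.8565°) = 15.117680
C = V + |VC|·bis = (31.5325,14.0262)
T_A = V + ((C−V)·d_A)·d_A = V + 13.9306·d_A = (30.5216,8.2418)
T_B = V + ((C−V)·d_B)·d_B = V + 13.9306·d_B = (28.0975,18.7888)
sweep = 180° − θ = 134.2869°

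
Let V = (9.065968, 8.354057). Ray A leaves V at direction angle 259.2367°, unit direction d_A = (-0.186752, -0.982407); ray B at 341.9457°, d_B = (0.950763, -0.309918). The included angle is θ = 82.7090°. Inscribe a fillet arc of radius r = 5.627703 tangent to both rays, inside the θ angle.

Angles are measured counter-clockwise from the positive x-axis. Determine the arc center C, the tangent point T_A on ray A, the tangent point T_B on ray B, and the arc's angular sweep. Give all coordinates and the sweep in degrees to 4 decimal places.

center=(13.4006,1.0219) T_A=(7.8719,2.0729) T_B=(15.1448,6.3726) sweep=97.2910

bisector direction at 300.5912° = (0.508909,-0.860820)
center distance |VC| = r/sin(θ/2) = 5.627703/sin(41.3545°) = 8.517583
C = V + |VC|·bis = (13.4006,1.0219)
T_A = V + ((C−V)·d_A)·d_A = V + 6.3936·d_A = (7.8719,2.0729)
T_B = V + ((C−V)·d_B)·d_B = V + 6.3936·d_B = (15.1448,6.3726)
sweep = 180° − θ = 97.2910°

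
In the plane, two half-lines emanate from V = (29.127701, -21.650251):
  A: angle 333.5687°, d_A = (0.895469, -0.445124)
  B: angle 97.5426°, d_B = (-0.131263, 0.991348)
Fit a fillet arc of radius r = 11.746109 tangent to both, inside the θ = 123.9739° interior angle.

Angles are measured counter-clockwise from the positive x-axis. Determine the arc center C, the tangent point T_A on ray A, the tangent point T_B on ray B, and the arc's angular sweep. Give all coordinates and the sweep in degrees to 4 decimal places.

bisector direction at 35.5556° = (0.813551,0.581493)
center distance |VC| = r/sin(θ/2) = 11.746109/sin(61.9870°) = 13.304903
C = V + |VC|·bis = (39.9519,-13.9135)
T_A = V + ((C−V)·d_A)·d_A = V + 6.2489·d_A = (34.7234,-24.4318)
T_B = V + ((C−V)·d_B)·d_B = V + 6.2489·d_B = (28.3074,-15.4554)
sweep = 180° − θ = 56.0261°

center=(39.9519,-13.9135) T_A=(34.7234,-24.4318) T_B=(28.3074,-15.4554) sweep=56.0261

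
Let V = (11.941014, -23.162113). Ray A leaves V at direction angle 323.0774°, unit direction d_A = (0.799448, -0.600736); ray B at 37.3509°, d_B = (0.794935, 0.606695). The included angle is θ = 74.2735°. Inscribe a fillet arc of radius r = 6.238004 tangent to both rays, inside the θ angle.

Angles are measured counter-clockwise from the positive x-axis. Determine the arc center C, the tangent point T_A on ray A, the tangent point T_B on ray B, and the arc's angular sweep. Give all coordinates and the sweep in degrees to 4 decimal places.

bisector direction at 0.2142° = (0.999993,0.003738)
center distance |VC| = r/sin(θ/2) = 6.238004/sin(37.1367°) = 10.332621
C = V + |VC|·bis = (22.2736,-23.1235)
T_A = V + ((C−V)·d_A)·d_A = V + 8.2371·d_A = (18.5262,-28.1105)
T_B = V + ((C−V)·d_B)·d_B = V + 8.2371·d_B = (18.4890,-18.1647)
sweep = 180° − θ = 105.7265°

center=(22.2736,-23.1235) T_A=(18.5262,-28.1105) T_B=(18.4890,-18.1647) sweep=105.7265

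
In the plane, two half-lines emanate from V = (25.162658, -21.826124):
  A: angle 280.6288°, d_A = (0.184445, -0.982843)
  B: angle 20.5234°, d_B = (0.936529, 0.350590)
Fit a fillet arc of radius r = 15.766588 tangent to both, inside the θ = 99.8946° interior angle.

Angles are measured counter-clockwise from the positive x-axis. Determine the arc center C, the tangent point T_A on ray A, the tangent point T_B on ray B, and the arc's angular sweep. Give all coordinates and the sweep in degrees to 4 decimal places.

bisector direction at 330.5761° = (0.871009,-0.491267)
center distance |VC| = r/sin(θ/2) = 15.766588/sin(49.9473°) = 20.597725
C = V + |VC|·bis = (43.1035,-31.9451)
T_A = V + ((C−V)·d_A)·d_A = V + 13.2545·d_A = (27.6074,-34.8532)
T_B = V + ((C−V)·d_B)·d_B = V + 13.2545·d_B = (37.5759,-17.1792)
sweep = 180° − θ = 80.1054°

center=(43.1035,-31.9451) T_A=(27.6074,-34.8532) T_B=(37.5759,-17.1792) sweep=80.1054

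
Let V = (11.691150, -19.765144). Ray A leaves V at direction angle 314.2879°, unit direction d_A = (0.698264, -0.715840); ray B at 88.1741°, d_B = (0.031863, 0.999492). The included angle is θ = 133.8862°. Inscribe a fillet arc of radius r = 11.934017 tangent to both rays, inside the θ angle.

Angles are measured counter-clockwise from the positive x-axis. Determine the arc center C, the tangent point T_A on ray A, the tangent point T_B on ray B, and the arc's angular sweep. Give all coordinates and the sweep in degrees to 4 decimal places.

bisector direction at 21.2310° = (0.932128,0.362129)
center distance |VC| = r/sin(θ/2) = 11.934017/sin(66.9431°) = 12.970117
C = V + |VC|·bis = (23.7810,-15.0683)
T_A = V + ((C−V)·d_A)·d_A = V + 5.0797·d_A = (15.2381,-23.4014)
T_B = V + ((C−V)·d_B)·d_B = V + 5.0797·d_B = (11.8530,-14.6880)
sweep = 180° − θ = 46.1138°

center=(23.7810,-15.0683) T_A=(15.2381,-23.4014) T_B=(11.8530,-14.6880) sweep=46.1138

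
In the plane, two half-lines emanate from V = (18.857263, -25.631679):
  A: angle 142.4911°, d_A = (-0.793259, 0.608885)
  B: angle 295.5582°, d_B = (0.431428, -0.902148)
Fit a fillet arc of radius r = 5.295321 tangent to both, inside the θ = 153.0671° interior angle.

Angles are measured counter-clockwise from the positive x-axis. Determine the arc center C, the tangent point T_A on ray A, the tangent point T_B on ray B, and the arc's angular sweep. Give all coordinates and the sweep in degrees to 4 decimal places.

bisector direction at 219.0246° = (-0.776875,-0.629655)
center distance |VC| = r/sin(θ/2) = 5.295321/sin(76.5336°) = 5.445024
C = V + |VC|·bis = (14.6272,-29.0602)
T_A = V + ((C−V)·d_A)·d_A = V + 1.2680·d_A = (17.8514,-24.8596)
T_B = V + ((C−V)·d_B)·d_B = V + 1.2680·d_B = (19.4043,-26.7756)
sweep = 180° − θ = 26.9329°

center=(14.6272,-29.0602) T_A=(17.8514,-24.8596) T_B=(19.4043,-26.7756) sweep=26.9329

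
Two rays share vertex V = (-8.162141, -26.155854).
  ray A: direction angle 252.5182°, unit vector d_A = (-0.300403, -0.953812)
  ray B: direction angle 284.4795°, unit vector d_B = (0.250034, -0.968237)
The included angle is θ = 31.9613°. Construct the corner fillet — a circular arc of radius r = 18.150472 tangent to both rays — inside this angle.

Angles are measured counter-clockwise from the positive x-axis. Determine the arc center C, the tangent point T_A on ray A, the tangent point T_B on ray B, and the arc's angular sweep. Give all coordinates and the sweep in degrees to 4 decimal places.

center=(-9.8892,-92.0600) T_A=(-27.2014,-86.6075) T_B=(7.6847,-87.5218) sweep=148.0387

bisector direction at 268.4989° = (-0.026197,-0.999657)
center distance |VC| = r/sin(θ/2) = 18.150472/sin(15.9807°) = 65.926751
C = V + |VC|·bis = (-9.8892,-92.0600)
T_A = V + ((C−V)·d_A)·d_A = V + 63.3790·d_A = (-27.2014,-86.6075)
T_B = V + ((C−V)·d_B)·d_B = V + 63.3790·d_B = (7.6847,-87.5218)
sweep = 180° − θ = 148.0387°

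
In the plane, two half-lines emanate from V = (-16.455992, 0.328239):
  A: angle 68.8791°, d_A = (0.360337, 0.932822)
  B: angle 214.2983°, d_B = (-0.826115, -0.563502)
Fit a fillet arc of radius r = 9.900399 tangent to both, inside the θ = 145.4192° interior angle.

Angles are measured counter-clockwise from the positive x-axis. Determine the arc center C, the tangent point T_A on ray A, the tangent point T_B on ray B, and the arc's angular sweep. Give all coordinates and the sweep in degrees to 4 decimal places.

center=(-24.5808,6.7705) T_A=(-15.3455,3.2030) T_B=(-19.0019,-1.4084) sweep=34.5808

bisector direction at 141.5887° = (-0.783571,0.621302)
center distance |VC| = r/sin(θ/2) = 9.900399/sin(72.7096°) = 10.368966
C = V + |VC|·bis = (-24.5808,6.7705)
T_A = V + ((C−V)·d_A)·d_A = V + 3.0818·d_A = (-15.3455,3.2030)
T_B = V + ((C−V)·d_B)·d_B = V + 3.0818·d_B = (-19.0019,-1.4084)
sweep = 180° − θ = 34.5808°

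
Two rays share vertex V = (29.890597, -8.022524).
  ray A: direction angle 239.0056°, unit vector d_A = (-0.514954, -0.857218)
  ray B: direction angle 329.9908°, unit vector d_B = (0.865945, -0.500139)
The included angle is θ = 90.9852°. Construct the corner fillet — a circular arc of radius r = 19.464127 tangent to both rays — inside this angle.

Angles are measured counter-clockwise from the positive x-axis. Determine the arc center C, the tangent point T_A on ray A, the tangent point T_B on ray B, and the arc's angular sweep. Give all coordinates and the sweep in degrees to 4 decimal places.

bisector direction at 284.4982° = (0.250350,-0.968156)
center distance |VC| = r/sin(θ/2) = 19.464127/sin(45.4926°) = 27.292794
C = V + |VC|·bis = (36.7233,-34.4462)
T_A = V + ((C−V)·d_A)·d_A = V + 19.1323·d_A = (20.0383,-24.4231)
T_B = V + ((C−V)·d_B)·d_B = V + 19.1323·d_B = (46.4581,-17.5913)
sweep = 180° − θ = 89.0148°

center=(36.7233,-34.4462) T_A=(20.0383,-24.4231) T_B=(46.4581,-17.5913) sweep=89.0148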